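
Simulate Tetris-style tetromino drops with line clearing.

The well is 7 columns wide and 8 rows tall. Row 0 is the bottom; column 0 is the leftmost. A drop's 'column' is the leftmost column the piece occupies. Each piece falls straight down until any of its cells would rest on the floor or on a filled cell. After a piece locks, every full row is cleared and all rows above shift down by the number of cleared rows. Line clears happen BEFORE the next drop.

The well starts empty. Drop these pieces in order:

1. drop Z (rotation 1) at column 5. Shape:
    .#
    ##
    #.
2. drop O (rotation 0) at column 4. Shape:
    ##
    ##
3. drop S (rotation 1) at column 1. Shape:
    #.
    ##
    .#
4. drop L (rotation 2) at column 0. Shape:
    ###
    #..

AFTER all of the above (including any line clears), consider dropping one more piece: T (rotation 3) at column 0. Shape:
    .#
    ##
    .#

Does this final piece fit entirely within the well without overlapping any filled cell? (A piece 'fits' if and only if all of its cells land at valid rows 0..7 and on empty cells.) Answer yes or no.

Drop 1: Z rot1 at col 5 lands with bottom-row=0; cleared 0 line(s) (total 0); column heights now [0 0 0 0 0 2 3], max=3
Drop 2: O rot0 at col 4 lands with bottom-row=2; cleared 0 line(s) (total 0); column heights now [0 0 0 0 4 4 3], max=4
Drop 3: S rot1 at col 1 lands with bottom-row=0; cleared 0 line(s) (total 0); column heights now [0 3 2 0 4 4 3], max=4
Drop 4: L rot2 at col 0 lands with bottom-row=2; cleared 0 line(s) (total 0); column heights now [4 4 4 0 4 4 3], max=4
Test piece T rot3 at col 0 (width 2): heights before test = [4 4 4 0 4 4 3]; fits = True

Answer: yes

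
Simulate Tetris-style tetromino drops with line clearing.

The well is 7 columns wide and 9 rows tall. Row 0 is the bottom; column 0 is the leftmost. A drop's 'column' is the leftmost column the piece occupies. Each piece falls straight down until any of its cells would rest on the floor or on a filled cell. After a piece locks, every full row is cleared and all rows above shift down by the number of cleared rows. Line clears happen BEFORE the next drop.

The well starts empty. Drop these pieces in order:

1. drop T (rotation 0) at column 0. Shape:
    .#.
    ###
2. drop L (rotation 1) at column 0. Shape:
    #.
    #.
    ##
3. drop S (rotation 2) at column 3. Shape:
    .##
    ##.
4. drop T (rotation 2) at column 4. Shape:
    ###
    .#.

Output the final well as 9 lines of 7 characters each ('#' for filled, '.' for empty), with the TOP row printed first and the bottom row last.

Answer: .......
.......
.......
.......
#......
#...###
##...#.
.#..##.
#####..

Derivation:
Drop 1: T rot0 at col 0 lands with bottom-row=0; cleared 0 line(s) (total 0); column heights now [1 2 1 0 0 0 0], max=2
Drop 2: L rot1 at col 0 lands with bottom-row=2; cleared 0 line(s) (total 0); column heights now [5 3 1 0 0 0 0], max=5
Drop 3: S rot2 at col 3 lands with bottom-row=0; cleared 0 line(s) (total 0); column heights now [5 3 1 1 2 2 0], max=5
Drop 4: T rot2 at col 4 lands with bottom-row=2; cleared 0 line(s) (total 0); column heights now [5 3 1 1 4 4 4], max=5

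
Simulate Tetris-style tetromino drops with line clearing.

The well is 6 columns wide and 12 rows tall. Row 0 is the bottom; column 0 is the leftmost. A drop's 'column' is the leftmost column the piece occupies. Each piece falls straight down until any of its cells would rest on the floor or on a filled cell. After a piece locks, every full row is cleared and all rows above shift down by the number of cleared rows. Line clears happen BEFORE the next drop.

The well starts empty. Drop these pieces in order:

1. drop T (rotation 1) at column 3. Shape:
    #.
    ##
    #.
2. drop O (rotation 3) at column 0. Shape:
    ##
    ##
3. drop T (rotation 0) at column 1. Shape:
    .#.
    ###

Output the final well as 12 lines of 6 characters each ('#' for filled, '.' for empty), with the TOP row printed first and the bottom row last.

Drop 1: T rot1 at col 3 lands with bottom-row=0; cleared 0 line(s) (total 0); column heights now [0 0 0 3 2 0], max=3
Drop 2: O rot3 at col 0 lands with bottom-row=0; cleared 0 line(s) (total 0); column heights now [2 2 0 3 2 0], max=3
Drop 3: T rot0 at col 1 lands with bottom-row=3; cleared 0 line(s) (total 0); column heights now [2 4 5 4 2 0], max=5

Answer: ......
......
......
......
......
......
......
..#...
.###..
...#..
##.##.
##.#..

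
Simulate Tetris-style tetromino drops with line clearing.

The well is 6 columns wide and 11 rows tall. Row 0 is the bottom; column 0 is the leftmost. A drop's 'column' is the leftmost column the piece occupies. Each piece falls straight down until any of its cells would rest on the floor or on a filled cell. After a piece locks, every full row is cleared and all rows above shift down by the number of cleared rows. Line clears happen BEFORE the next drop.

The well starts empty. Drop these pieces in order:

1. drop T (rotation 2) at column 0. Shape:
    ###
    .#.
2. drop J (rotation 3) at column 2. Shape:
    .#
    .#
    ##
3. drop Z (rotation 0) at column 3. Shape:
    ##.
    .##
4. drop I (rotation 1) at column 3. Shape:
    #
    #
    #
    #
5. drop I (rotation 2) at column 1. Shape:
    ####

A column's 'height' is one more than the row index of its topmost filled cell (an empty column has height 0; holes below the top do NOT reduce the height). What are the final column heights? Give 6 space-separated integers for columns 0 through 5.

Answer: 2 11 11 11 11 5

Derivation:
Drop 1: T rot2 at col 0 lands with bottom-row=0; cleared 0 line(s) (total 0); column heights now [2 2 2 0 0 0], max=2
Drop 2: J rot3 at col 2 lands with bottom-row=2; cleared 0 line(s) (total 0); column heights now [2 2 3 5 0 0], max=5
Drop 3: Z rot0 at col 3 lands with bottom-row=4; cleared 0 line(s) (total 0); column heights now [2 2 3 6 6 5], max=6
Drop 4: I rot1 at col 3 lands with bottom-row=6; cleared 0 line(s) (total 0); column heights now [2 2 3 10 6 5], max=10
Drop 5: I rot2 at col 1 lands with bottom-row=10; cleared 0 line(s) (total 0); column heights now [2 11 11 11 11 5], max=11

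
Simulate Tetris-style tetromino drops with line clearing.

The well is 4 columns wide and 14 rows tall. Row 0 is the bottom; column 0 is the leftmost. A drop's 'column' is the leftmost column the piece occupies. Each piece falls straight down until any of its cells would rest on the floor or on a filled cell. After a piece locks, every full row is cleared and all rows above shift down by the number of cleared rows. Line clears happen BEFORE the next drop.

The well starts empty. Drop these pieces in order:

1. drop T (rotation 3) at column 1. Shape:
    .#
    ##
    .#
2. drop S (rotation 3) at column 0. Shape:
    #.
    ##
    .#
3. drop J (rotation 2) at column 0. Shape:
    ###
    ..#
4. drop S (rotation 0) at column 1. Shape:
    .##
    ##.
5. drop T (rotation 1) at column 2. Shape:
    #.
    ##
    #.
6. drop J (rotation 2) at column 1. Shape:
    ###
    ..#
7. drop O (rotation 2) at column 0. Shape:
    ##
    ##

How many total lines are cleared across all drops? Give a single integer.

Drop 1: T rot3 at col 1 lands with bottom-row=0; cleared 0 line(s) (total 0); column heights now [0 2 3 0], max=3
Drop 2: S rot3 at col 0 lands with bottom-row=2; cleared 0 line(s) (total 0); column heights now [5 4 3 0], max=5
Drop 3: J rot2 at col 0 lands with bottom-row=4; cleared 0 line(s) (total 0); column heights now [6 6 6 0], max=6
Drop 4: S rot0 at col 1 lands with bottom-row=6; cleared 0 line(s) (total 0); column heights now [6 7 8 8], max=8
Drop 5: T rot1 at col 2 lands with bottom-row=8; cleared 0 line(s) (total 0); column heights now [6 7 11 10], max=11
Drop 6: J rot2 at col 1 lands with bottom-row=10; cleared 0 line(s) (total 0); column heights now [6 12 12 12], max=12
Drop 7: O rot2 at col 0 lands with bottom-row=12; cleared 0 line(s) (total 0); column heights now [14 14 12 12], max=14

Answer: 0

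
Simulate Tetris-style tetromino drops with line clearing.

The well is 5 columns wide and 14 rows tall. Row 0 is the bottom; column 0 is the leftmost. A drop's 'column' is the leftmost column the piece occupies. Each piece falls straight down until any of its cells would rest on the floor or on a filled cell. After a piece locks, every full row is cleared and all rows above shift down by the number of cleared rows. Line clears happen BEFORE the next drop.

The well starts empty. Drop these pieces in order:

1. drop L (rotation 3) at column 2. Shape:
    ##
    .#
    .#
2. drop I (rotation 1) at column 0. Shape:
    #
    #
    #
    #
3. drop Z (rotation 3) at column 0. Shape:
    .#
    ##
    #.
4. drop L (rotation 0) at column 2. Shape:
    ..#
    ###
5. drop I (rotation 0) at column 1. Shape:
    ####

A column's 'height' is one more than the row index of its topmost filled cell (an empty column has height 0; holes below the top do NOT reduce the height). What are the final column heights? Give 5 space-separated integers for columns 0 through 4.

Answer: 6 8 8 8 8

Derivation:
Drop 1: L rot3 at col 2 lands with bottom-row=0; cleared 0 line(s) (total 0); column heights now [0 0 3 3 0], max=3
Drop 2: I rot1 at col 0 lands with bottom-row=0; cleared 0 line(s) (total 0); column heights now [4 0 3 3 0], max=4
Drop 3: Z rot3 at col 0 lands with bottom-row=4; cleared 0 line(s) (total 0); column heights now [6 7 3 3 0], max=7
Drop 4: L rot0 at col 2 lands with bottom-row=3; cleared 0 line(s) (total 0); column heights now [6 7 4 4 5], max=7
Drop 5: I rot0 at col 1 lands with bottom-row=7; cleared 0 line(s) (total 0); column heights now [6 8 8 8 8], max=8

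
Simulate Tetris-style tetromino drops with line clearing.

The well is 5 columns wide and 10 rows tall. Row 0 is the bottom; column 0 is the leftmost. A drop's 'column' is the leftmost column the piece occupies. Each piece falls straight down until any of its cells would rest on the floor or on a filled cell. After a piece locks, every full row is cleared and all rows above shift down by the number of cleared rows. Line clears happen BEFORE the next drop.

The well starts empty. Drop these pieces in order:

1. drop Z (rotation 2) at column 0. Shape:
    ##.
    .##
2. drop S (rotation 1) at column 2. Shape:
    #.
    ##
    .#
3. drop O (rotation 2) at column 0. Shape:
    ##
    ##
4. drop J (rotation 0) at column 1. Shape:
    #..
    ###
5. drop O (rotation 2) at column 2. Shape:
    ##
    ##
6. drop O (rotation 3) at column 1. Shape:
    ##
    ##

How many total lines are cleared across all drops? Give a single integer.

Drop 1: Z rot2 at col 0 lands with bottom-row=0; cleared 0 line(s) (total 0); column heights now [2 2 1 0 0], max=2
Drop 2: S rot1 at col 2 lands with bottom-row=0; cleared 0 line(s) (total 0); column heights now [2 2 3 2 0], max=3
Drop 3: O rot2 at col 0 lands with bottom-row=2; cleared 0 line(s) (total 0); column heights now [4 4 3 2 0], max=4
Drop 4: J rot0 at col 1 lands with bottom-row=4; cleared 0 line(s) (total 0); column heights now [4 6 5 5 0], max=6
Drop 5: O rot2 at col 2 lands with bottom-row=5; cleared 0 line(s) (total 0); column heights now [4 6 7 7 0], max=7
Drop 6: O rot3 at col 1 lands with bottom-row=7; cleared 0 line(s) (total 0); column heights now [4 9 9 7 0], max=9

Answer: 0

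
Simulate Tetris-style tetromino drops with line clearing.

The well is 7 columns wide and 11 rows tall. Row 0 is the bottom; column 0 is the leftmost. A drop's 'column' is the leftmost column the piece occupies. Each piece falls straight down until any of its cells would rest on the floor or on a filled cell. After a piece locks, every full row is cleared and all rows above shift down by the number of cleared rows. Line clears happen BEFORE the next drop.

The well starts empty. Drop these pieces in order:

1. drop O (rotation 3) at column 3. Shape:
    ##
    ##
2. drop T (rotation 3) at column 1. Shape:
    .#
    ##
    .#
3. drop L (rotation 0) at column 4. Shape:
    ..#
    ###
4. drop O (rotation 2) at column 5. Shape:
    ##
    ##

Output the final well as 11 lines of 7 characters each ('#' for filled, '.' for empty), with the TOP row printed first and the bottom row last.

Answer: .......
.......
.......
.......
.......
.....##
.....##
......#
..#.###
.####..
..###..

Derivation:
Drop 1: O rot3 at col 3 lands with bottom-row=0; cleared 0 line(s) (total 0); column heights now [0 0 0 2 2 0 0], max=2
Drop 2: T rot3 at col 1 lands with bottom-row=0; cleared 0 line(s) (total 0); column heights now [0 2 3 2 2 0 0], max=3
Drop 3: L rot0 at col 4 lands with bottom-row=2; cleared 0 line(s) (total 0); column heights now [0 2 3 2 3 3 4], max=4
Drop 4: O rot2 at col 5 lands with bottom-row=4; cleared 0 line(s) (total 0); column heights now [0 2 3 2 3 6 6], max=6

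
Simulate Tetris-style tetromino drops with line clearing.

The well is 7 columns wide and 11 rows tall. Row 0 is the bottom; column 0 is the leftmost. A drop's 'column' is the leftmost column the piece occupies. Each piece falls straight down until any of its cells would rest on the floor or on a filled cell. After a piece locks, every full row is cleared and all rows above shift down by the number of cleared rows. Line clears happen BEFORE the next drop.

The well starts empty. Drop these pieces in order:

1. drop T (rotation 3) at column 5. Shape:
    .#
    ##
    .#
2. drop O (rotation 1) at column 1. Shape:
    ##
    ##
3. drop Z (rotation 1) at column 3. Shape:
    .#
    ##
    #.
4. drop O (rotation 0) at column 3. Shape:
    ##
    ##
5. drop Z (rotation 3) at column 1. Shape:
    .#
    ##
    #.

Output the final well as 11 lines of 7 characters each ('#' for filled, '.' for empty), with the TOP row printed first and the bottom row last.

Answer: .......
.......
.......
.......
.......
.......
..###..
.####..
.#..#.#
.######
.###..#

Derivation:
Drop 1: T rot3 at col 5 lands with bottom-row=0; cleared 0 line(s) (total 0); column heights now [0 0 0 0 0 2 3], max=3
Drop 2: O rot1 at col 1 lands with bottom-row=0; cleared 0 line(s) (total 0); column heights now [0 2 2 0 0 2 3], max=3
Drop 3: Z rot1 at col 3 lands with bottom-row=0; cleared 0 line(s) (total 0); column heights now [0 2 2 2 3 2 3], max=3
Drop 4: O rot0 at col 3 lands with bottom-row=3; cleared 0 line(s) (total 0); column heights now [0 2 2 5 5 2 3], max=5
Drop 5: Z rot3 at col 1 lands with bottom-row=2; cleared 0 line(s) (total 0); column heights now [0 4 5 5 5 2 3], max=5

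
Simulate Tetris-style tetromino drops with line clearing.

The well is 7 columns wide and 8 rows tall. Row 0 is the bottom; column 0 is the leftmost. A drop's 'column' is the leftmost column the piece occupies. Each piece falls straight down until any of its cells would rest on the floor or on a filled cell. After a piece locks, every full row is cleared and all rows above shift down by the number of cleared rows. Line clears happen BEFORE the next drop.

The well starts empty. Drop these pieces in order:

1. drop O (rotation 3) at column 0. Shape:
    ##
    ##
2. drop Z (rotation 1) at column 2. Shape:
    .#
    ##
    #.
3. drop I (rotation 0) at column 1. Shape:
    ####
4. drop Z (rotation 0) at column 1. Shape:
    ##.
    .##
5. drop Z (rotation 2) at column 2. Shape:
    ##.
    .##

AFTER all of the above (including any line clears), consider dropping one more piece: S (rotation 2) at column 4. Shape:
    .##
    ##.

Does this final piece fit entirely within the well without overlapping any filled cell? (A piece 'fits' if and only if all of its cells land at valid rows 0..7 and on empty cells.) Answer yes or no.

Answer: yes

Derivation:
Drop 1: O rot3 at col 0 lands with bottom-row=0; cleared 0 line(s) (total 0); column heights now [2 2 0 0 0 0 0], max=2
Drop 2: Z rot1 at col 2 lands with bottom-row=0; cleared 0 line(s) (total 0); column heights now [2 2 2 3 0 0 0], max=3
Drop 3: I rot0 at col 1 lands with bottom-row=3; cleared 0 line(s) (total 0); column heights now [2 4 4 4 4 0 0], max=4
Drop 4: Z rot0 at col 1 lands with bottom-row=4; cleared 0 line(s) (total 0); column heights now [2 6 6 5 4 0 0], max=6
Drop 5: Z rot2 at col 2 lands with bottom-row=5; cleared 0 line(s) (total 0); column heights now [2 6 7 7 6 0 0], max=7
Test piece S rot2 at col 4 (width 3): heights before test = [2 6 7 7 6 0 0]; fits = True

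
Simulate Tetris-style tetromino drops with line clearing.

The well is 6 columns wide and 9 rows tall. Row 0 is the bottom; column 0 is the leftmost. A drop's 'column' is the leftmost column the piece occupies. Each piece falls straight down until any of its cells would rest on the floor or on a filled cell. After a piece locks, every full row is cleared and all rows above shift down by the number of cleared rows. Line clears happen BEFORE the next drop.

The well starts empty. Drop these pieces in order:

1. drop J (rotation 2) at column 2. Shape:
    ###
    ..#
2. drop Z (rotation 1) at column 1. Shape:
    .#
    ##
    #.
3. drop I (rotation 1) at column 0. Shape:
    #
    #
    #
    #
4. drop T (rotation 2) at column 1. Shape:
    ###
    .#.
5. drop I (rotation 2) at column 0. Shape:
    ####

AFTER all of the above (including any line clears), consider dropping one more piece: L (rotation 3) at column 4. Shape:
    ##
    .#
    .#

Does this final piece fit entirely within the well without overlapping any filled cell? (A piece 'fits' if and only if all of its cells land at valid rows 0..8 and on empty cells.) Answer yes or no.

Answer: yes

Derivation:
Drop 1: J rot2 at col 2 lands with bottom-row=0; cleared 0 line(s) (total 0); column heights now [0 0 2 2 2 0], max=2
Drop 2: Z rot1 at col 1 lands with bottom-row=1; cleared 0 line(s) (total 0); column heights now [0 3 4 2 2 0], max=4
Drop 3: I rot1 at col 0 lands with bottom-row=0; cleared 0 line(s) (total 0); column heights now [4 3 4 2 2 0], max=4
Drop 4: T rot2 at col 1 lands with bottom-row=4; cleared 0 line(s) (total 0); column heights now [4 6 6 6 2 0], max=6
Drop 5: I rot2 at col 0 lands with bottom-row=6; cleared 0 line(s) (total 0); column heights now [7 7 7 7 2 0], max=7
Test piece L rot3 at col 4 (width 2): heights before test = [7 7 7 7 2 0]; fits = True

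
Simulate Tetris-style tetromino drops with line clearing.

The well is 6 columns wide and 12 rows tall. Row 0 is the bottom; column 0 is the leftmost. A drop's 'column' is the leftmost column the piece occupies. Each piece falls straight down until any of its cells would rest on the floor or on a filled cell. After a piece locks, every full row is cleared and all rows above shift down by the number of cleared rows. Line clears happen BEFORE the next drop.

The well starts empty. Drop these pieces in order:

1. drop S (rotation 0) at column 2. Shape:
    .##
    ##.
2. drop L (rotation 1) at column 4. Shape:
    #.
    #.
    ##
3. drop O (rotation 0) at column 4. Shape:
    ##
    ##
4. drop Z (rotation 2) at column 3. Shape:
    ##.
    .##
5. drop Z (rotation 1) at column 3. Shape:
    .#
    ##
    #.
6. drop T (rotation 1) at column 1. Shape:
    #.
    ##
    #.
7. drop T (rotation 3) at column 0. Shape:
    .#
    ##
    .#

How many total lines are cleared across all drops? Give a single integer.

Drop 1: S rot0 at col 2 lands with bottom-row=0; cleared 0 line(s) (total 0); column heights now [0 0 1 2 2 0], max=2
Drop 2: L rot1 at col 4 lands with bottom-row=2; cleared 0 line(s) (total 0); column heights now [0 0 1 2 5 3], max=5
Drop 3: O rot0 at col 4 lands with bottom-row=5; cleared 0 line(s) (total 0); column heights now [0 0 1 2 7 7], max=7
Drop 4: Z rot2 at col 3 lands with bottom-row=7; cleared 0 line(s) (total 0); column heights now [0 0 1 9 9 8], max=9
Drop 5: Z rot1 at col 3 lands with bottom-row=9; cleared 0 line(s) (total 0); column heights now [0 0 1 11 12 8], max=12
Drop 6: T rot1 at col 1 lands with bottom-row=0; cleared 0 line(s) (total 0); column heights now [0 3 2 11 12 8], max=12
Drop 7: T rot3 at col 0 lands with bottom-row=3; cleared 0 line(s) (total 0); column heights now [5 6 2 11 12 8], max=12

Answer: 0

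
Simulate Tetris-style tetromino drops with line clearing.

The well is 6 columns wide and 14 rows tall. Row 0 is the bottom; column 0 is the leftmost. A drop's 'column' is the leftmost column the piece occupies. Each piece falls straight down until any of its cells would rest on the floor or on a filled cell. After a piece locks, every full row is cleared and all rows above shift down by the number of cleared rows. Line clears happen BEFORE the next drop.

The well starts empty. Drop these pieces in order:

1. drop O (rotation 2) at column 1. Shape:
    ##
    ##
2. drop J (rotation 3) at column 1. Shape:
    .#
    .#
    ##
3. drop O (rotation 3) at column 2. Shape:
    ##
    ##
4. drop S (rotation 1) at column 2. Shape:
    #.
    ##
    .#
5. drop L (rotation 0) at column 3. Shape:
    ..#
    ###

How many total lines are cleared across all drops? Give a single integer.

Drop 1: O rot2 at col 1 lands with bottom-row=0; cleared 0 line(s) (total 0); column heights now [0 2 2 0 0 0], max=2
Drop 2: J rot3 at col 1 lands with bottom-row=2; cleared 0 line(s) (total 0); column heights now [0 3 5 0 0 0], max=5
Drop 3: O rot3 at col 2 lands with bottom-row=5; cleared 0 line(s) (total 0); column heights now [0 3 7 7 0 0], max=7
Drop 4: S rot1 at col 2 lands with bottom-row=7; cleared 0 line(s) (total 0); column heights now [0 3 10 9 0 0], max=10
Drop 5: L rot0 at col 3 lands with bottom-row=9; cleared 0 line(s) (total 0); column heights now [0 3 10 10 10 11], max=11

Answer: 0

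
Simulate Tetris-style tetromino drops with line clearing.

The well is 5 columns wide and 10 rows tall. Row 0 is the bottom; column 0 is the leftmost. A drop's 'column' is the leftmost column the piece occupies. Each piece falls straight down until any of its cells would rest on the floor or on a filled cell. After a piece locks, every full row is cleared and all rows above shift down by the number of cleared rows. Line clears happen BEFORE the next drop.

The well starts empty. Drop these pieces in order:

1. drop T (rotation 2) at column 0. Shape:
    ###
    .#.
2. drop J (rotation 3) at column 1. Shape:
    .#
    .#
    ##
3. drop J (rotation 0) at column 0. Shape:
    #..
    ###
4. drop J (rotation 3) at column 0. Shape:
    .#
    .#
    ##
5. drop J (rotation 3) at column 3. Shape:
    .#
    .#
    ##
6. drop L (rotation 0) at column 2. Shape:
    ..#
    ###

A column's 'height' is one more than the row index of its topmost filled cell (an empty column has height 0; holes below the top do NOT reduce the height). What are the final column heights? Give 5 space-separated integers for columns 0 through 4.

Answer: 8 10 7 7 8

Derivation:
Drop 1: T rot2 at col 0 lands with bottom-row=0; cleared 0 line(s) (total 0); column heights now [2 2 2 0 0], max=2
Drop 2: J rot3 at col 1 lands with bottom-row=2; cleared 0 line(s) (total 0); column heights now [2 3 5 0 0], max=5
Drop 3: J rot0 at col 0 lands with bottom-row=5; cleared 0 line(s) (total 0); column heights now [7 6 6 0 0], max=7
Drop 4: J rot3 at col 0 lands with bottom-row=7; cleared 0 line(s) (total 0); column heights now [8 10 6 0 0], max=10
Drop 5: J rot3 at col 3 lands with bottom-row=0; cleared 0 line(s) (total 0); column heights now [8 10 6 1 3], max=10
Drop 6: L rot0 at col 2 lands with bottom-row=6; cleared 0 line(s) (total 0); column heights now [8 10 7 7 8], max=10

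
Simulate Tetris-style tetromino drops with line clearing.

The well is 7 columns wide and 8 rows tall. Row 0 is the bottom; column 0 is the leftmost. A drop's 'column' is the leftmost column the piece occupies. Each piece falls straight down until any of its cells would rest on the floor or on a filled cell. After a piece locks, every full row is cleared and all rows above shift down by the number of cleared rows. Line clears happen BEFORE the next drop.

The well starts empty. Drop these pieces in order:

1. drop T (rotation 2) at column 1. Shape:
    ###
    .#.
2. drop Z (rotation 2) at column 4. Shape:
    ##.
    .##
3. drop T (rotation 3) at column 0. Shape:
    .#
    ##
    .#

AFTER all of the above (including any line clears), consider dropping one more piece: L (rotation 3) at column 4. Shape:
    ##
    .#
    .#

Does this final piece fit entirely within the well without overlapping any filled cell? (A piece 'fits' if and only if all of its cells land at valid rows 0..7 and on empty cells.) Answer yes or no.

Drop 1: T rot2 at col 1 lands with bottom-row=0; cleared 0 line(s) (total 0); column heights now [0 2 2 2 0 0 0], max=2
Drop 2: Z rot2 at col 4 lands with bottom-row=0; cleared 0 line(s) (total 0); column heights now [0 2 2 2 2 2 1], max=2
Drop 3: T rot3 at col 0 lands with bottom-row=2; cleared 0 line(s) (total 0); column heights now [4 5 2 2 2 2 1], max=5
Test piece L rot3 at col 4 (width 2): heights before test = [4 5 2 2 2 2 1]; fits = True

Answer: yes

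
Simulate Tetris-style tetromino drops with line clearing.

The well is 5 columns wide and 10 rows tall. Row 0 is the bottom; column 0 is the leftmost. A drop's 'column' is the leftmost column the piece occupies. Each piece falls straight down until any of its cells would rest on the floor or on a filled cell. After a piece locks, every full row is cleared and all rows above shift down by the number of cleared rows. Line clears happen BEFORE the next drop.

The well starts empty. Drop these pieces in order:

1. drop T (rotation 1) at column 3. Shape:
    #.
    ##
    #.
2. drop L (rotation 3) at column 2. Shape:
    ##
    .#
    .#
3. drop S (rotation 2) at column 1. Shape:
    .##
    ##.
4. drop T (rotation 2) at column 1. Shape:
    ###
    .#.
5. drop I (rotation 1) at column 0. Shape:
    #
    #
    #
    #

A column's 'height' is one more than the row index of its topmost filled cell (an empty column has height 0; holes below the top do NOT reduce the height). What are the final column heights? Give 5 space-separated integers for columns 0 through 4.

Answer: 4 10 10 10 2

Derivation:
Drop 1: T rot1 at col 3 lands with bottom-row=0; cleared 0 line(s) (total 0); column heights now [0 0 0 3 2], max=3
Drop 2: L rot3 at col 2 lands with bottom-row=3; cleared 0 line(s) (total 0); column heights now [0 0 6 6 2], max=6
Drop 3: S rot2 at col 1 lands with bottom-row=6; cleared 0 line(s) (total 0); column heights now [0 7 8 8 2], max=8
Drop 4: T rot2 at col 1 lands with bottom-row=8; cleared 0 line(s) (total 0); column heights now [0 10 10 10 2], max=10
Drop 5: I rot1 at col 0 lands with bottom-row=0; cleared 0 line(s) (total 0); column heights now [4 10 10 10 2], max=10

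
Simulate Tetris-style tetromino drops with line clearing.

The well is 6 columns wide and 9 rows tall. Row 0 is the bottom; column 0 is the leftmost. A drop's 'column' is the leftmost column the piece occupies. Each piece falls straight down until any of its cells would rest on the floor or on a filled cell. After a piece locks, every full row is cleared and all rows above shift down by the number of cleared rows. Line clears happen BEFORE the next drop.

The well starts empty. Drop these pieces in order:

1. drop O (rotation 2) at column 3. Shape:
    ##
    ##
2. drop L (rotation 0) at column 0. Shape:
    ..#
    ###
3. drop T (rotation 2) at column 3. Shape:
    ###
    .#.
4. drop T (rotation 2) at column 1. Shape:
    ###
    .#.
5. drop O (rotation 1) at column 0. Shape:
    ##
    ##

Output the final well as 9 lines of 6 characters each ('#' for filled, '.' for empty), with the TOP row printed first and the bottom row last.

Drop 1: O rot2 at col 3 lands with bottom-row=0; cleared 0 line(s) (total 0); column heights now [0 0 0 2 2 0], max=2
Drop 2: L rot0 at col 0 lands with bottom-row=0; cleared 0 line(s) (total 0); column heights now [1 1 2 2 2 0], max=2
Drop 3: T rot2 at col 3 lands with bottom-row=2; cleared 0 line(s) (total 0); column heights now [1 1 2 4 4 4], max=4
Drop 4: T rot2 at col 1 lands with bottom-row=3; cleared 0 line(s) (total 0); column heights now [1 5 5 5 4 4], max=5
Drop 5: O rot1 at col 0 lands with bottom-row=5; cleared 0 line(s) (total 0); column heights now [7 7 5 5 4 4], max=7

Answer: ......
......
##....
##....
.###..
..####
....#.
..###.
#####.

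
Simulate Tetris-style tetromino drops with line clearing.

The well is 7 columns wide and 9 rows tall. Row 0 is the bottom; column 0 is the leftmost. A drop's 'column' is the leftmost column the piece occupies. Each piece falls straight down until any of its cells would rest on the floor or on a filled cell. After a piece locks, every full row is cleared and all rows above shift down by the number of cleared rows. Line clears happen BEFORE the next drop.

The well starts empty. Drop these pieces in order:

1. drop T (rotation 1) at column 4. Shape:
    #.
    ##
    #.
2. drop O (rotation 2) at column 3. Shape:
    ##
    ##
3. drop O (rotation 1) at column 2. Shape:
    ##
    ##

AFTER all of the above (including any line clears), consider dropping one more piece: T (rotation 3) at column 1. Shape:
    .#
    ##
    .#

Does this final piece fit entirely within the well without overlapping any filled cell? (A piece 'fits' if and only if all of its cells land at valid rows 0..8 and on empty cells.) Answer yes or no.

Answer: no

Derivation:
Drop 1: T rot1 at col 4 lands with bottom-row=0; cleared 0 line(s) (total 0); column heights now [0 0 0 0 3 2 0], max=3
Drop 2: O rot2 at col 3 lands with bottom-row=3; cleared 0 line(s) (total 0); column heights now [0 0 0 5 5 2 0], max=5
Drop 3: O rot1 at col 2 lands with bottom-row=5; cleared 0 line(s) (total 0); column heights now [0 0 7 7 5 2 0], max=7
Test piece T rot3 at col 1 (width 2): heights before test = [0 0 7 7 5 2 0]; fits = False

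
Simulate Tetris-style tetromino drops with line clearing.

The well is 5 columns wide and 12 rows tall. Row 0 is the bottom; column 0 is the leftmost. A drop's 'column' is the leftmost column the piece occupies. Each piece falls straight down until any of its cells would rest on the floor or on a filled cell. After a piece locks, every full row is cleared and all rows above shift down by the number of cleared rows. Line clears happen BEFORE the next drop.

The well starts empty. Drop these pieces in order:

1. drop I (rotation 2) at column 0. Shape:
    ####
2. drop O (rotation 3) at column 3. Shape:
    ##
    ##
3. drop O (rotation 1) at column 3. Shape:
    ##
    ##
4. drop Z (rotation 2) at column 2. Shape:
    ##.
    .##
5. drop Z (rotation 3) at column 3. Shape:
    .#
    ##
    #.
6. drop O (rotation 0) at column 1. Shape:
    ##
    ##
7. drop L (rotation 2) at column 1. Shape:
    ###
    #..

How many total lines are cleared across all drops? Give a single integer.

Answer: 0

Derivation:
Drop 1: I rot2 at col 0 lands with bottom-row=0; cleared 0 line(s) (total 0); column heights now [1 1 1 1 0], max=1
Drop 2: O rot3 at col 3 lands with bottom-row=1; cleared 0 line(s) (total 0); column heights now [1 1 1 3 3], max=3
Drop 3: O rot1 at col 3 lands with bottom-row=3; cleared 0 line(s) (total 0); column heights now [1 1 1 5 5], max=5
Drop 4: Z rot2 at col 2 lands with bottom-row=5; cleared 0 line(s) (total 0); column heights now [1 1 7 7 6], max=7
Drop 5: Z rot3 at col 3 lands with bottom-row=7; cleared 0 line(s) (total 0); column heights now [1 1 7 9 10], max=10
Drop 6: O rot0 at col 1 lands with bottom-row=7; cleared 0 line(s) (total 0); column heights now [1 9 9 9 10], max=10
Drop 7: L rot2 at col 1 lands with bottom-row=9; cleared 0 line(s) (total 0); column heights now [1 11 11 11 10], max=11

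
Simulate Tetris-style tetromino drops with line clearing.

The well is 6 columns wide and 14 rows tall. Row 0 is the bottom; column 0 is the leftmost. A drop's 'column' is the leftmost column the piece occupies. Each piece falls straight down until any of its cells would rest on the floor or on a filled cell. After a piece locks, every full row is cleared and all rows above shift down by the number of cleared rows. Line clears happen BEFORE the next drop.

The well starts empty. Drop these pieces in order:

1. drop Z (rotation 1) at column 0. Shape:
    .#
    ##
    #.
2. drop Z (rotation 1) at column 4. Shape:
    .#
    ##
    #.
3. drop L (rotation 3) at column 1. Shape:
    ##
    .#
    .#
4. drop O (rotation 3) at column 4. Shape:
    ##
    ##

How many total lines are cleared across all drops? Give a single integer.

Drop 1: Z rot1 at col 0 lands with bottom-row=0; cleared 0 line(s) (total 0); column heights now [2 3 0 0 0 0], max=3
Drop 2: Z rot1 at col 4 lands with bottom-row=0; cleared 0 line(s) (total 0); column heights now [2 3 0 0 2 3], max=3
Drop 3: L rot3 at col 1 lands with bottom-row=1; cleared 0 line(s) (total 0); column heights now [2 4 4 0 2 3], max=4
Drop 4: O rot3 at col 4 lands with bottom-row=3; cleared 0 line(s) (total 0); column heights now [2 4 4 0 5 5], max=5

Answer: 0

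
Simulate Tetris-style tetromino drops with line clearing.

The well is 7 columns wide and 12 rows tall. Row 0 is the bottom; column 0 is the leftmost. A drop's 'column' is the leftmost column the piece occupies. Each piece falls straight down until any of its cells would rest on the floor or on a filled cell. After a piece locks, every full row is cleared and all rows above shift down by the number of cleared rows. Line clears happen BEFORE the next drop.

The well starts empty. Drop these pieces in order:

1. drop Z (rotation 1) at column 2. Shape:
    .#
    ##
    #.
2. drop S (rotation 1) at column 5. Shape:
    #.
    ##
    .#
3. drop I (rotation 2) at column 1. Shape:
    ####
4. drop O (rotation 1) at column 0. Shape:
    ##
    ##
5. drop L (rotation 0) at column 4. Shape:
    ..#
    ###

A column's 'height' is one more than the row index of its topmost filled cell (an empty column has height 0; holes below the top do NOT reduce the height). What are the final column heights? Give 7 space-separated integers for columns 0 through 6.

Answer: 6 6 4 4 5 5 6

Derivation:
Drop 1: Z rot1 at col 2 lands with bottom-row=0; cleared 0 line(s) (total 0); column heights now [0 0 2 3 0 0 0], max=3
Drop 2: S rot1 at col 5 lands with bottom-row=0; cleared 0 line(s) (total 0); column heights now [0 0 2 3 0 3 2], max=3
Drop 3: I rot2 at col 1 lands with bottom-row=3; cleared 0 line(s) (total 0); column heights now [0 4 4 4 4 3 2], max=4
Drop 4: O rot1 at col 0 lands with bottom-row=4; cleared 0 line(s) (total 0); column heights now [6 6 4 4 4 3 2], max=6
Drop 5: L rot0 at col 4 lands with bottom-row=4; cleared 0 line(s) (total 0); column heights now [6 6 4 4 5 5 6], max=6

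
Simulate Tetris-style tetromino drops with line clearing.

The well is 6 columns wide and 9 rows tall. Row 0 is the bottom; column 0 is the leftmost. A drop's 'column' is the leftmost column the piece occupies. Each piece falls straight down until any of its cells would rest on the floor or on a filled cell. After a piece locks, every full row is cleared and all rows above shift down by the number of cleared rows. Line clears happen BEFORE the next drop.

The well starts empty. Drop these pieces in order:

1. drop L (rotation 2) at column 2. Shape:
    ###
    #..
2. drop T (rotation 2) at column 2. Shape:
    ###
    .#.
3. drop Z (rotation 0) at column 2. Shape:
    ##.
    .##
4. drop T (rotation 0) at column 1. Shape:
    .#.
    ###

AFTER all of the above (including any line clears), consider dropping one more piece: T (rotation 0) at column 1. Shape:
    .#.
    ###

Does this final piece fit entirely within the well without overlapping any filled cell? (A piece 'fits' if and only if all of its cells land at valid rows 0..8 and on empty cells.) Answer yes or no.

Answer: no

Derivation:
Drop 1: L rot2 at col 2 lands with bottom-row=0; cleared 0 line(s) (total 0); column heights now [0 0 2 2 2 0], max=2
Drop 2: T rot2 at col 2 lands with bottom-row=2; cleared 0 line(s) (total 0); column heights now [0 0 4 4 4 0], max=4
Drop 3: Z rot0 at col 2 lands with bottom-row=4; cleared 0 line(s) (total 0); column heights now [0 0 6 6 5 0], max=6
Drop 4: T rot0 at col 1 lands with bottom-row=6; cleared 0 line(s) (total 0); column heights now [0 7 8 7 5 0], max=8
Test piece T rot0 at col 1 (width 3): heights before test = [0 7 8 7 5 0]; fits = False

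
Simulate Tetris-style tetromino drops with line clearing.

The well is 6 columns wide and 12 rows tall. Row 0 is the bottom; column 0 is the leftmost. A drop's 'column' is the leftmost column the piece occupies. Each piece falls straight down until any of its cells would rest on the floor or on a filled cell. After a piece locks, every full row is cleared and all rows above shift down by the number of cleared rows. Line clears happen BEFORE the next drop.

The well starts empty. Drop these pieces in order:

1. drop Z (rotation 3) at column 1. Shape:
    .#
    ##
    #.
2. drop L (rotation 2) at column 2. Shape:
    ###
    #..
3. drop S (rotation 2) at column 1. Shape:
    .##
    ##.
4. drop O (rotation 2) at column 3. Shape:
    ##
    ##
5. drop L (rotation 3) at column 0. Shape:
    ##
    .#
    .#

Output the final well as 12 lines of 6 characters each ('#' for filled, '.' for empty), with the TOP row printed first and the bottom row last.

Drop 1: Z rot3 at col 1 lands with bottom-row=0; cleared 0 line(s) (total 0); column heights now [0 2 3 0 0 0], max=3
Drop 2: L rot2 at col 2 lands with bottom-row=3; cleared 0 line(s) (total 0); column heights now [0 2 5 5 5 0], max=5
Drop 3: S rot2 at col 1 lands with bottom-row=5; cleared 0 line(s) (total 0); column heights now [0 6 7 7 5 0], max=7
Drop 4: O rot2 at col 3 lands with bottom-row=7; cleared 0 line(s) (total 0); column heights now [0 6 7 9 9 0], max=9
Drop 5: L rot3 at col 0 lands with bottom-row=6; cleared 0 line(s) (total 0); column heights now [9 9 7 9 9 0], max=9

Answer: ......
......
......
##.##.
.#.##.
.###..
.##...
..###.
..#...
..#...
.##...
.#....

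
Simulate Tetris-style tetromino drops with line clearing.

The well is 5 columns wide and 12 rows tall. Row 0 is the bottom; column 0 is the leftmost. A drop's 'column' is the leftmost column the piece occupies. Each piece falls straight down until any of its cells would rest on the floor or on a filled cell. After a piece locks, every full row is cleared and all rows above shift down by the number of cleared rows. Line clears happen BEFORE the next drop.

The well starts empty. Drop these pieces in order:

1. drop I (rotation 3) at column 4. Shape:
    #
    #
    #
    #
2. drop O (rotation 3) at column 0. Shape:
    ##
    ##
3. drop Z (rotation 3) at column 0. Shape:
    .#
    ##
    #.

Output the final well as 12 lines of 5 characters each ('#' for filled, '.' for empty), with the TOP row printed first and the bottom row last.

Answer: .....
.....
.....
.....
.....
.....
.....
.#...
##..#
#...#
##..#
##..#

Derivation:
Drop 1: I rot3 at col 4 lands with bottom-row=0; cleared 0 line(s) (total 0); column heights now [0 0 0 0 4], max=4
Drop 2: O rot3 at col 0 lands with bottom-row=0; cleared 0 line(s) (total 0); column heights now [2 2 0 0 4], max=4
Drop 3: Z rot3 at col 0 lands with bottom-row=2; cleared 0 line(s) (total 0); column heights now [4 5 0 0 4], max=5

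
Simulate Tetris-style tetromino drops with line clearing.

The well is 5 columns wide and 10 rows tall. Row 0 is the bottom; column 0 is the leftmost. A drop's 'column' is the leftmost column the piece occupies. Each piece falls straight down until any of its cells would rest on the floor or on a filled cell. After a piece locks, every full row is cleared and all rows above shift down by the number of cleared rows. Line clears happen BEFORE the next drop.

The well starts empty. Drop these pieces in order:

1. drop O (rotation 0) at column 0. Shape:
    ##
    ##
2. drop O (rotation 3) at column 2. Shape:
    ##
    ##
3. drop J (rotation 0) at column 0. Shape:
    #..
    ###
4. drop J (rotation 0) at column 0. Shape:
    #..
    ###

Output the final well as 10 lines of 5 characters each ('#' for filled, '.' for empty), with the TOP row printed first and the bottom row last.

Drop 1: O rot0 at col 0 lands with bottom-row=0; cleared 0 line(s) (total 0); column heights now [2 2 0 0 0], max=2
Drop 2: O rot3 at col 2 lands with bottom-row=0; cleared 0 line(s) (total 0); column heights now [2 2 2 2 0], max=2
Drop 3: J rot0 at col 0 lands with bottom-row=2; cleared 0 line(s) (total 0); column heights now [4 3 3 2 0], max=4
Drop 4: J rot0 at col 0 lands with bottom-row=4; cleared 0 line(s) (total 0); column heights now [6 5 5 2 0], max=6

Answer: .....
.....
.....
.....
#....
###..
#....
###..
####.
####.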